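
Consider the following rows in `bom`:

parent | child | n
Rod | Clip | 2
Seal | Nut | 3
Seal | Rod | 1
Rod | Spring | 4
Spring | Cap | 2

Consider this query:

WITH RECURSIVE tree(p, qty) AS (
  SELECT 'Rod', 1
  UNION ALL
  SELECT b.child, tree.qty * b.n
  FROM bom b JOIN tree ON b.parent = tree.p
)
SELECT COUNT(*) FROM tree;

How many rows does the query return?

4

Base: (Rod, qty=1).
Iteration 1: components of {Rod} -> Clip = 1*2 = 2, Spring = 1*4 = 4.
Iteration 2: components of {Clip,Spring} -> Cap = 4*2 = 8.
Iteration 3: no further components; recursion stops.
Total rows emitted: 4.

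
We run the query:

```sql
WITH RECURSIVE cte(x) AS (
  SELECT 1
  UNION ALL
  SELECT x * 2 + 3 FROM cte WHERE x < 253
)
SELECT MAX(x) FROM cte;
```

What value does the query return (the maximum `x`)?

253

Base: x=1.
Iteration 1: 1 < 253 holds -> x = 1 * 2 + 3 = 5.
Iteration 2: 5 < 253 holds -> x = 5 * 2 + 3 = 13.
Iteration 3: 13 < 253 holds -> x = 13 * 2 + 3 = 29.
Iteration 4: 29 < 253 holds -> x = 29 * 2 + 3 = 61.
Iteration 5: 61 < 253 holds -> x = 61 * 2 + 3 = 125.
Iteration 6: 125 < 253 holds -> x = 125 * 2 + 3 = 253.
Iteration 7: 253 < 253 fails; recursion stops.
x values: 1, 5, 13, 29, 61, 125, 253; the maximum is 253.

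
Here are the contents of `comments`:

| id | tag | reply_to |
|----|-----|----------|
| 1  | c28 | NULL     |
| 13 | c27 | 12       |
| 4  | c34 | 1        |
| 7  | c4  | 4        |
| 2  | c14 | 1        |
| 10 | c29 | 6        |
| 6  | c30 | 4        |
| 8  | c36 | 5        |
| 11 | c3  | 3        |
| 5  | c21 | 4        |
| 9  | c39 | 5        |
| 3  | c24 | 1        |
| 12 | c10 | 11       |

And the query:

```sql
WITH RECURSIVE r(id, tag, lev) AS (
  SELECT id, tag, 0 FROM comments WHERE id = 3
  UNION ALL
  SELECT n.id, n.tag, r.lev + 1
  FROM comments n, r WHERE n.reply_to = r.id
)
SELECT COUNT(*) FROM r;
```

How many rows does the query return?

4

Base: id=3 (c24) at lev 0.
Iteration 1: rows with reply_to in {3} -> c3 (id 11, lev 1).
Iteration 2: rows with reply_to in {11} -> c10 (id 12, lev 2).
Iteration 3: rows with reply_to in {12} -> c27 (id 13, lev 3).
Iteration 4: no rows with reply_to in {13}; recursion stops.
Total rows emitted: 4.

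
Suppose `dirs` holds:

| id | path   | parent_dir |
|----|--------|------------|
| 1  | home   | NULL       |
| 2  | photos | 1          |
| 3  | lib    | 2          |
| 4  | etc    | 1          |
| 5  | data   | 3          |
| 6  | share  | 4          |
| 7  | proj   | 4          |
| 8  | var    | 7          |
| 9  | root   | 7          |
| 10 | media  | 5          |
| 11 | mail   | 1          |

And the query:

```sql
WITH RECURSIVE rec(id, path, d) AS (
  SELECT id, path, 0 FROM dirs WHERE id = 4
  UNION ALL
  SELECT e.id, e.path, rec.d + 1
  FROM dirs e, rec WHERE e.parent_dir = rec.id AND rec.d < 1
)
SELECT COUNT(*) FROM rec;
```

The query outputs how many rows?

Base: id=4 (etc) at d 0.
Iteration 1: rows with parent_dir in {4} -> share (id 6, d 1), proj (id 7, d 1).
Iteration 2: d < 1 fails for all current rows; recursion stops.
Total rows emitted: 3.

3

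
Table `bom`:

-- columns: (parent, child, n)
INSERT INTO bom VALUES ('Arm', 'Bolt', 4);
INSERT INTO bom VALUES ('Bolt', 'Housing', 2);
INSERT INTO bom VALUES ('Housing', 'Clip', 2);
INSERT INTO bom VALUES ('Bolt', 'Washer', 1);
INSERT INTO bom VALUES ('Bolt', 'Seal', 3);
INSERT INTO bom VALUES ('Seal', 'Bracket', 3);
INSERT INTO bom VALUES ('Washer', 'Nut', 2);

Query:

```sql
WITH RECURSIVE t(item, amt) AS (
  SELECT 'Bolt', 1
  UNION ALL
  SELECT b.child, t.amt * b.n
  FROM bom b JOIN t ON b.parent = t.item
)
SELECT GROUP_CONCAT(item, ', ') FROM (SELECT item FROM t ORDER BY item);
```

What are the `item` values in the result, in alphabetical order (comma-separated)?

Base: (Bolt, amt=1).
Iteration 1: components of {Bolt} -> Housing = 1*2 = 2, Seal = 1*3 = 3, Washer = 1*1 = 1.
Iteration 2: components of {Housing,Seal,Washer} -> Bracket = 3*3 = 9, Clip = 2*2 = 4, Nut = 1*2 = 2.
Iteration 3: no further components; recursion stops.

Bolt, Bracket, Clip, Housing, Nut, Seal, Washer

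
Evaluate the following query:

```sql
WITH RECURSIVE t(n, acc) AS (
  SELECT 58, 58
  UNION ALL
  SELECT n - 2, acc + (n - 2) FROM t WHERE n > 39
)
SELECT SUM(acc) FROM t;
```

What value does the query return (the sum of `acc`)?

Base: n=58, acc=58.
Iteration 1: 58 > 39 holds -> n = 58 - 2 = 56, acc = 58 + 56 = 114.
Iteration 2: 56 > 39 holds -> n = 56 - 2 = 54, acc = 114 + 54 = 168.
Iteration 3: 54 > 39 holds -> n = 54 - 2 = 52, acc = 168 + 52 = 220.
Iteration 4: 52 > 39 holds -> n = 52 - 2 = 50, acc = 220 + 50 = 270.
Iteration 5: 50 > 39 holds -> n = 50 - 2 = 48, acc = 270 + 48 = 318.
Iteration 6: 48 > 39 holds -> n = 48 - 2 = 46, acc = 318 + 46 = 364.
Iteration 7: 46 > 39 holds -> n = 46 - 2 = 44, acc = 364 + 44 = 408.
Iteration 8: 44 > 39 holds -> n = 44 - 2 = 42, acc = 408 + 42 = 450.
Iteration 9: 42 > 39 holds -> n = 42 - 2 = 40, acc = 450 + 40 = 490.
Iteration 10: 40 > 39 holds -> n = 40 - 2 = 38, acc = 490 + 38 = 528.
Iteration 11: 38 > 39 fails; recursion stops.
SUM(acc) = 58 + 114 + 168 + 220 + 270 + 318 + 364 + 408 + 450 + 490 + 528 = 3388.

3388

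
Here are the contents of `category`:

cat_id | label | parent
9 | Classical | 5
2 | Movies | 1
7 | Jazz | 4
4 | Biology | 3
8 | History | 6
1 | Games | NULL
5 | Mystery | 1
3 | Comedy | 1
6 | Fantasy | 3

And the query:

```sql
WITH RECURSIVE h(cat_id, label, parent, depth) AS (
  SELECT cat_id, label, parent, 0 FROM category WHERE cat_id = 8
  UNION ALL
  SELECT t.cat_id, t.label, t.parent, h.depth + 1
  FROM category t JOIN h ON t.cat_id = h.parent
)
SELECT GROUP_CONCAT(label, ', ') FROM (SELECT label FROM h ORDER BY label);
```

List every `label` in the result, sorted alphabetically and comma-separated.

Comedy, Fantasy, Games, History

Base: cat_id=8 (History), parent=6, depth 0.
Iteration 1: join on cat_id=6 -> Fantasy (id 6, parent=3, depth 1).
Iteration 2: join on cat_id=3 -> Comedy (id 3, parent=1, depth 2).
Iteration 3: join on cat_id=1 -> Games (id 1, parent=NULL, depth 3).
Iteration 4: parent is NULL; no match; recursion stops.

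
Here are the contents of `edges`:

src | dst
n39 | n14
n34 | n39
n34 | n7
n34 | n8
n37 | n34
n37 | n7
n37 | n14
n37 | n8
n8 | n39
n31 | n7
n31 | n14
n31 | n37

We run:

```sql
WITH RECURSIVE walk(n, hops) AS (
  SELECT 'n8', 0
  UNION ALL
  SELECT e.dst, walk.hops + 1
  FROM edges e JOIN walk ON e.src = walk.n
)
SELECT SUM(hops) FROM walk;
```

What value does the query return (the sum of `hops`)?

Base: (n8, hops=0).
Iteration 1: edges from {n8} -> (n39, hops=1).
Iteration 2: edges from {n39} -> (n14, hops=2).
Iteration 3: no outgoing edges from {n14}; recursion stops.
SUM(hops) = 0 + 1 + 2 = 3.

3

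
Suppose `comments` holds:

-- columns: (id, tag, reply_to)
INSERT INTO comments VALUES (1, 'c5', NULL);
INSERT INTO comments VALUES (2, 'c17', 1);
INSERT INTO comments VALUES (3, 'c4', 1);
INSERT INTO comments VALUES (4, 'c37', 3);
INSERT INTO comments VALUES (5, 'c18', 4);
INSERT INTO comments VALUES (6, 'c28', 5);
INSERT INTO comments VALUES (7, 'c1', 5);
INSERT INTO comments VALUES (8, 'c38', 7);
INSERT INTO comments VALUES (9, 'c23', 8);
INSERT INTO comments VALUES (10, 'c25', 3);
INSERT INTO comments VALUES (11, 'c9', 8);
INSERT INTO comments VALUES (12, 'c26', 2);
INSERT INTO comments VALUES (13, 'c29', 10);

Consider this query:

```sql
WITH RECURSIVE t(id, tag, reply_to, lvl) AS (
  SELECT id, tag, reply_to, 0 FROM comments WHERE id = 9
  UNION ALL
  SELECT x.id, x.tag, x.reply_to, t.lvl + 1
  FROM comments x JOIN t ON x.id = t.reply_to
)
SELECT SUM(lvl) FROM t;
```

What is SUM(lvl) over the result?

21

Base: id=9 (c23), reply_to=8, lvl 0.
Iteration 1: join on id=8 -> c38 (id 8, reply_to=7, lvl 1).
Iteration 2: join on id=7 -> c1 (id 7, reply_to=5, lvl 2).
Iteration 3: join on id=5 -> c18 (id 5, reply_to=4, lvl 3).
Iteration 4: join on id=4 -> c37 (id 4, reply_to=3, lvl 4).
Iteration 5: join on id=3 -> c4 (id 3, reply_to=1, lvl 5).
Iteration 6: join on id=1 -> c5 (id 1, reply_to=NULL, lvl 6).
Iteration 7: reply_to is NULL; no match; recursion stops.
SUM(lvl) = 0 + 1 + 2 + 3 + 4 + 5 + 6 = 21.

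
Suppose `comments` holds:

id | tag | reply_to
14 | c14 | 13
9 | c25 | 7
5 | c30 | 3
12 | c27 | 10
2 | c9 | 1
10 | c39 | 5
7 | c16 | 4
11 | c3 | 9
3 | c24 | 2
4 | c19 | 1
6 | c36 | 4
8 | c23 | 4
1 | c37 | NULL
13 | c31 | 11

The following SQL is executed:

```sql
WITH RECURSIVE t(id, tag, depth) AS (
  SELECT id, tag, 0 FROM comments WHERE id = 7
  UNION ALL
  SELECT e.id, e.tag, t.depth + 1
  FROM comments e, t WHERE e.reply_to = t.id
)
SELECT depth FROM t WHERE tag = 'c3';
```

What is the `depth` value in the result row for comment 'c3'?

Base: id=7 (c16) at depth 0.
Iteration 1: rows with reply_to in {7} -> c25 (id 9, depth 1).
Iteration 2: rows with reply_to in {9} -> c3 (id 11, depth 2).
Iteration 3: rows with reply_to in {11} -> c31 (id 13, depth 3).
Iteration 4: rows with reply_to in {13} -> c14 (id 14, depth 4).
Iteration 5: no rows with reply_to in {14}; recursion stops.

2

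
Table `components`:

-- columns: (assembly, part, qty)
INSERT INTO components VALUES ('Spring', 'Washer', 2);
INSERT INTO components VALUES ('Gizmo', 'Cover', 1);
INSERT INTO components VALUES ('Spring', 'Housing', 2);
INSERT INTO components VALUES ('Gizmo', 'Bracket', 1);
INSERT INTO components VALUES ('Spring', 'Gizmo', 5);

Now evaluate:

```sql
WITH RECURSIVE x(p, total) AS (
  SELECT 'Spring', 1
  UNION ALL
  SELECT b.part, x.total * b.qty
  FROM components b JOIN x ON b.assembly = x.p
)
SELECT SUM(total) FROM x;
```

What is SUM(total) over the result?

20

Base: (Spring, total=1).
Iteration 1: components of {Spring} -> Gizmo = 1*5 = 5, Housing = 1*2 = 2, Washer = 1*2 = 2.
Iteration 2: components of {Gizmo,Housing,Washer} -> Bracket = 5*1 = 5, Cover = 5*1 = 5.
Iteration 3: no further components; recursion stops.
SUM(total) = 1 + 2 + 5 + 2 + 5 + 5 = 20.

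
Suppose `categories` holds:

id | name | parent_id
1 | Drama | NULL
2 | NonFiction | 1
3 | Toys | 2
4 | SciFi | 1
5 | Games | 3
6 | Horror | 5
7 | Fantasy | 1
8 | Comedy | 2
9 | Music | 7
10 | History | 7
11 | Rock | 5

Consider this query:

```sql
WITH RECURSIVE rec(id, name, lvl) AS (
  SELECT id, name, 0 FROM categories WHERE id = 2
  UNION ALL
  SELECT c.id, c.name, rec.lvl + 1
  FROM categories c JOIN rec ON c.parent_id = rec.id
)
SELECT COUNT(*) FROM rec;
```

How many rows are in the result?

Base: id=2 (NonFiction) at lvl 0.
Iteration 1: rows with parent_id in {2} -> Toys (id 3, lvl 1), Comedy (id 8, lvl 1).
Iteration 2: rows with parent_id in {3,8} -> Games (id 5, lvl 2).
Iteration 3: rows with parent_id in {5} -> Horror (id 6, lvl 3), Rock (id 11, lvl 3).
Iteration 4: no rows with parent_id in {6,11}; recursion stops.
Total rows emitted: 6.

6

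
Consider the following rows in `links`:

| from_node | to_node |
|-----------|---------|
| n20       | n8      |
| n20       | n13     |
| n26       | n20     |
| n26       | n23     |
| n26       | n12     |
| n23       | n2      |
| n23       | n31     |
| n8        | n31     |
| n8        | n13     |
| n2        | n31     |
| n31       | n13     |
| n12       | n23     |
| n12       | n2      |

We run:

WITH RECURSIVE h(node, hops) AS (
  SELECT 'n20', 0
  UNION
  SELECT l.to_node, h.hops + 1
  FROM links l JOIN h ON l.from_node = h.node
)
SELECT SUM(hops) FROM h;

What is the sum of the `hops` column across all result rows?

9

Base: (n20, hops=0).
Iteration 1: edges from {n20} -> (n13, hops=1), (n8, hops=1).
Iteration 2: edges from {n13,n8} -> (n13, hops=2), (n31, hops=2).
Iteration 3: edges from {n13,n31} -> (n13, hops=3).
Iteration 4: no outgoing edges from {n13}; recursion stops.
SUM(hops) = 0 + 1 + 1 + 2 + 2 + 3 = 9.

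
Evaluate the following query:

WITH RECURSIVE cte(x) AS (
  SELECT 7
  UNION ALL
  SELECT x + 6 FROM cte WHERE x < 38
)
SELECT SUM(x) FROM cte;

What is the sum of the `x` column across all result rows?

175

Base: x=7.
Iteration 1: 7 < 38 holds -> x = 7 + 6 = 13.
Iteration 2: 13 < 38 holds -> x = 13 + 6 = 19.
Iteration 3: 19 < 38 holds -> x = 19 + 6 = 25.
Iteration 4: 25 < 38 holds -> x = 25 + 6 = 31.
Iteration 5: 31 < 38 holds -> x = 31 + 6 = 37.
Iteration 6: 37 < 38 holds -> x = 37 + 6 = 43.
Iteration 7: 43 < 38 fails; recursion stops.
SUM(x) = 7 + 13 + 19 + 25 + 31 + 37 + 43 = 175.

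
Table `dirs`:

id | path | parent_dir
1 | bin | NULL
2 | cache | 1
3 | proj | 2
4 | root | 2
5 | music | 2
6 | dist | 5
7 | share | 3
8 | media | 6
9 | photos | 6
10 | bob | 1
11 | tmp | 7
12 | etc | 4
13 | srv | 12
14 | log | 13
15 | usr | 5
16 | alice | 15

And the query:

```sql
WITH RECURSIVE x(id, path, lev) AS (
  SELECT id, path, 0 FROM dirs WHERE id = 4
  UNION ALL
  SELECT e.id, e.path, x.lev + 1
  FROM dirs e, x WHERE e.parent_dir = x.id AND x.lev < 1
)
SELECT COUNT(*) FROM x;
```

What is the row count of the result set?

2

Base: id=4 (root) at lev 0.
Iteration 1: rows with parent_dir in {4} -> etc (id 12, lev 1).
Iteration 2: lev < 1 fails for all current rows; recursion stops.
Total rows emitted: 2.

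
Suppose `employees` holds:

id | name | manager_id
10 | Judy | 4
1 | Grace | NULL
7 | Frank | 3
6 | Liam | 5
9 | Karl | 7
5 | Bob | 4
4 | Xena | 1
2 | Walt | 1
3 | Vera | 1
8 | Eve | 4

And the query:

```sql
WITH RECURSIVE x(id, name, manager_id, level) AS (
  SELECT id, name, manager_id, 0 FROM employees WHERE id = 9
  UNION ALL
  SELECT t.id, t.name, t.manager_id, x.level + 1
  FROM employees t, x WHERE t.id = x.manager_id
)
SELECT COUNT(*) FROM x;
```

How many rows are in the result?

Base: id=9 (Karl), manager_id=7, level 0.
Iteration 1: join on id=7 -> Frank (id 7, manager_id=3, level 1).
Iteration 2: join on id=3 -> Vera (id 3, manager_id=1, level 2).
Iteration 3: join on id=1 -> Grace (id 1, manager_id=NULL, level 3).
Iteration 4: manager_id is NULL; no match; recursion stops.
Total rows emitted: 4.

4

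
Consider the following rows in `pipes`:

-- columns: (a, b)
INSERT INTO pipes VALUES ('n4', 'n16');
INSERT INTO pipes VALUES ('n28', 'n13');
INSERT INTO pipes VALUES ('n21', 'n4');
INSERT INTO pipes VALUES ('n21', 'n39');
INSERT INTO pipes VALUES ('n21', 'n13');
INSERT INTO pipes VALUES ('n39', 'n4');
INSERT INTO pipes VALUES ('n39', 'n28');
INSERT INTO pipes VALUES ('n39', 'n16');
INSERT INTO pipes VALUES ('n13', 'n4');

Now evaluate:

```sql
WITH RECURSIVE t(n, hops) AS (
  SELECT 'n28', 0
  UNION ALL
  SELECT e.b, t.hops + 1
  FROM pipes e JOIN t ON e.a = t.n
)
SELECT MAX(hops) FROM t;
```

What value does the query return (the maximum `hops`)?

3

Base: (n28, hops=0).
Iteration 1: edges from {n28} -> (n13, hops=1).
Iteration 2: edges from {n13} -> (n4, hops=2).
Iteration 3: edges from {n4} -> (n16, hops=3).
Iteration 4: no outgoing edges from {n16}; recursion stops.
hops values: 0, 1, 2, 3; the maximum is 3.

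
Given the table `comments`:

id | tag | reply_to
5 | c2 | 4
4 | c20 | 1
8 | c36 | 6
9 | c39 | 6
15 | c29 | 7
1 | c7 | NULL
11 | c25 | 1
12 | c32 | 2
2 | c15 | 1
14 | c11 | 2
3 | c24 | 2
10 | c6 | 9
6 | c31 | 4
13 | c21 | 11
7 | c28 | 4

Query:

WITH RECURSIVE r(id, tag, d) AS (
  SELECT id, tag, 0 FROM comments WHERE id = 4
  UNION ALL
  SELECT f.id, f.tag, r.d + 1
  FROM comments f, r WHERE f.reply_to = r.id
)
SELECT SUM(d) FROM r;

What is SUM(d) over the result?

12

Base: id=4 (c20) at d 0.
Iteration 1: rows with reply_to in {4} -> c2 (id 5, d 1), c31 (id 6, d 1), c28 (id 7, d 1).
Iteration 2: rows with reply_to in {5,6,7} -> c36 (id 8, d 2), c39 (id 9, d 2), c29 (id 15, d 2).
Iteration 3: rows with reply_to in {8,9,15} -> c6 (id 10, d 3).
Iteration 4: no rows with reply_to in {10}; recursion stops.
SUM(d) = 0 + 1 + 1 + 1 + 2 + 2 + 2 + 3 = 12.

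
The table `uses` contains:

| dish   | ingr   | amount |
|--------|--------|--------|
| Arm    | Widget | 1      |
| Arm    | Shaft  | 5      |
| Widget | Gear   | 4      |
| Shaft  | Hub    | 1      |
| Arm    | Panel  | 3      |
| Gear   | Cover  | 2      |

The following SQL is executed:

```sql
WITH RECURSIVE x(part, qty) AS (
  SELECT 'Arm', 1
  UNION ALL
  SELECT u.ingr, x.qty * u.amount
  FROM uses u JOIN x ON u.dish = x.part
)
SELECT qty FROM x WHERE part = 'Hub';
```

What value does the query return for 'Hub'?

5

Base: (Arm, qty=1).
Iteration 1: components of {Arm} -> Panel = 1*3 = 3, Shaft = 1*5 = 5, Widget = 1*1 = 1.
Iteration 2: components of {Panel,Shaft,Widget} -> Gear = 1*4 = 4, Hub = 5*1 = 5.
Iteration 3: components of {Gear,Hub} -> Cover = 4*2 = 8.
Iteration 4: no further components; recursion stops.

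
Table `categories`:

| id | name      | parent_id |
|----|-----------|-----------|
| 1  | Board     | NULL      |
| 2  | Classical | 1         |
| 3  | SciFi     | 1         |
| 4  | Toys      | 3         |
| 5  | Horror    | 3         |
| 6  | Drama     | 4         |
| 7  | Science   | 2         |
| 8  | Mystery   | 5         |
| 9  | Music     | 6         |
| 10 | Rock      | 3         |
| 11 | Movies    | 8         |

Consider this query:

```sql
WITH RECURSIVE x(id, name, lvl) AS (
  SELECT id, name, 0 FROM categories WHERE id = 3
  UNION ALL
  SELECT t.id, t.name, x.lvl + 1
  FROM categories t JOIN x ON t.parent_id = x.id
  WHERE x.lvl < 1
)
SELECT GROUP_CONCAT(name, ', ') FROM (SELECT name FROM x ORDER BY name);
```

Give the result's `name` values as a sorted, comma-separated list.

Horror, Rock, SciFi, Toys

Base: id=3 (SciFi) at lvl 0.
Iteration 1: rows with parent_id in {3} -> Toys (id 4, lvl 1), Horror (id 5, lvl 1), Rock (id 10, lvl 1).
Iteration 2: lvl < 1 fails for all current rows; recursion stops.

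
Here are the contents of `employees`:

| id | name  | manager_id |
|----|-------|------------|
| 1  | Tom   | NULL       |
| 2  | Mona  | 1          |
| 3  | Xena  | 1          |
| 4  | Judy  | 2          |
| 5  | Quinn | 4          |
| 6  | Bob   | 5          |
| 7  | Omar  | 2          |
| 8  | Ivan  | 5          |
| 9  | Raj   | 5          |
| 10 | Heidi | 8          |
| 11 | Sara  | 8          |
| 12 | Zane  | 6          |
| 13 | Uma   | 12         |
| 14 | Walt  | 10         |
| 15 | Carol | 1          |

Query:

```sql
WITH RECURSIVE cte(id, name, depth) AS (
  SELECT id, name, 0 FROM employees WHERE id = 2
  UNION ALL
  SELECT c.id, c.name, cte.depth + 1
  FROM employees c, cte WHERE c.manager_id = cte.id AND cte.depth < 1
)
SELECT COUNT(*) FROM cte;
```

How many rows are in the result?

Base: id=2 (Mona) at depth 0.
Iteration 1: rows with manager_id in {2} -> Judy (id 4, depth 1), Omar (id 7, depth 1).
Iteration 2: depth < 1 fails for all current rows; recursion stops.
Total rows emitted: 3.

3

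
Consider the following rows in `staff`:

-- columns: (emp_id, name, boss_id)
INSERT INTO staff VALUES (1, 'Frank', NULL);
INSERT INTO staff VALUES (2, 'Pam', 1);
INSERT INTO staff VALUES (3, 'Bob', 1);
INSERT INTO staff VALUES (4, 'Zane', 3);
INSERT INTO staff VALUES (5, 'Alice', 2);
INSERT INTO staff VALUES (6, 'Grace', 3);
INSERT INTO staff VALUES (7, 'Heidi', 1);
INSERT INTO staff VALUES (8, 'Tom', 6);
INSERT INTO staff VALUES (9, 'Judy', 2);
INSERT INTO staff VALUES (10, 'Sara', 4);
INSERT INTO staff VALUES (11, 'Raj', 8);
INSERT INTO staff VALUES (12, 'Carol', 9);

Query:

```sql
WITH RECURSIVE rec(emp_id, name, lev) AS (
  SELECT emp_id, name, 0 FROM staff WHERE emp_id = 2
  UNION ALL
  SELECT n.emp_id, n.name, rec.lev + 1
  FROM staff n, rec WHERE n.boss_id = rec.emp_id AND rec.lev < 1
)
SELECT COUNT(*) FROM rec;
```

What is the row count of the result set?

3

Base: emp_id=2 (Pam) at lev 0.
Iteration 1: rows with boss_id in {2} -> Alice (id 5, lev 1), Judy (id 9, lev 1).
Iteration 2: lev < 1 fails for all current rows; recursion stops.
Total rows emitted: 3.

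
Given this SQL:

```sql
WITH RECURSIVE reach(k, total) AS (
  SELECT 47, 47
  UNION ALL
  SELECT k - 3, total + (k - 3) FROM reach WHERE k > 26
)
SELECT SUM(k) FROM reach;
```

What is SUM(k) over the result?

292

Base: k=47, total=47.
Iteration 1: 47 > 26 holds -> k = 47 - 3 = 44, total = 47 + 44 = 91.
Iteration 2: 44 > 26 holds -> k = 44 - 3 = 41, total = 91 + 41 = 132.
Iteration 3: 41 > 26 holds -> k = 41 - 3 = 38, total = 132 + 38 = 170.
Iteration 4: 38 > 26 holds -> k = 38 - 3 = 35, total = 170 + 35 = 205.
Iteration 5: 35 > 26 holds -> k = 35 - 3 = 32, total = 205 + 32 = 237.
Iteration 6: 32 > 26 holds -> k = 32 - 3 = 29, total = 237 + 29 = 266.
Iteration 7: 29 > 26 holds -> k = 29 - 3 = 26, total = 266 + 26 = 292.
Iteration 8: 26 > 26 fails; recursion stops.
SUM(k) = 47 + 44 + 41 + 38 + 35 + 32 + 29 + 26 = 292.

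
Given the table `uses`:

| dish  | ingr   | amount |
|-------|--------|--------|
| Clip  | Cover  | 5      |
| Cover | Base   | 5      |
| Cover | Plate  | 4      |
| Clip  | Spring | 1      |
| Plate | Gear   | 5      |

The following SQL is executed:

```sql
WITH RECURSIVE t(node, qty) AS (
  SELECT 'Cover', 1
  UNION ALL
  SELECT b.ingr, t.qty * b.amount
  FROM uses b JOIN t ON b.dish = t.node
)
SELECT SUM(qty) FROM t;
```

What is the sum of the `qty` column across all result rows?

30

Base: (Cover, qty=1).
Iteration 1: components of {Cover} -> Base = 1*5 = 5, Plate = 1*4 = 4.
Iteration 2: components of {Base,Plate} -> Gear = 4*5 = 20.
Iteration 3: no further components; recursion stops.
SUM(qty) = 1 + 5 + 4 + 20 = 30.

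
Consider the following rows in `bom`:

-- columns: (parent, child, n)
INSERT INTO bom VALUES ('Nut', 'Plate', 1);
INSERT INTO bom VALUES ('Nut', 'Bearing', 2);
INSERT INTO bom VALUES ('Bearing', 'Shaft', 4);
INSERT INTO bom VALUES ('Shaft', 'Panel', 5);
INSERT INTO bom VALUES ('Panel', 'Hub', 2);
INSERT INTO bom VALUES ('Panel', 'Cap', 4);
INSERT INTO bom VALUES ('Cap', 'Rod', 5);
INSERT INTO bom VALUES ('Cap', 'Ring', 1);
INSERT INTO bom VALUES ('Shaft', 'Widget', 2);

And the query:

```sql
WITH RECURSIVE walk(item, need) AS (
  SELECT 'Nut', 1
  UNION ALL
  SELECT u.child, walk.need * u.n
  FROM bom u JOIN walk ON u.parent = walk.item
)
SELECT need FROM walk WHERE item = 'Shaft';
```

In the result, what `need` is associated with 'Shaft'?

Base: (Nut, need=1).
Iteration 1: components of {Nut} -> Bearing = 1*2 = 2, Plate = 1*1 = 1.
Iteration 2: components of {Bearing,Plate} -> Shaft = 2*4 = 8.
Iteration 3: components of {Shaft} -> Panel = 8*5 = 40, Widget = 8*2 = 16.
Iteration 4: components of {Panel,Widget} -> Cap = 40*4 = 160, Hub = 40*2 = 80.
Iteration 5: components of {Cap,Hub} -> Ring = 160*1 = 160, Rod = 160*5 = 800.
Iteration 6: no further components; recursion stops.

8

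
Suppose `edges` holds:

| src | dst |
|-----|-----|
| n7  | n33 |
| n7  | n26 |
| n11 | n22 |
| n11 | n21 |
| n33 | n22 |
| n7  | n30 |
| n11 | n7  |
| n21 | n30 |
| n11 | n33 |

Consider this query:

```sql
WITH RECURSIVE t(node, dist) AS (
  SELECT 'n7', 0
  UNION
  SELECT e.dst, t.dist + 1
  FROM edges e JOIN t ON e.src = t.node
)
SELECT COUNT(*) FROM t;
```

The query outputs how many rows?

Base: (n7, dist=0).
Iteration 1: edges from {n7} -> (n26, dist=1), (n30, dist=1), (n33, dist=1).
Iteration 2: edges from {n26,n30,n33} -> (n22, dist=2).
Iteration 3: no outgoing edges from {n22}; recursion stops.
Total rows emitted: 5.

5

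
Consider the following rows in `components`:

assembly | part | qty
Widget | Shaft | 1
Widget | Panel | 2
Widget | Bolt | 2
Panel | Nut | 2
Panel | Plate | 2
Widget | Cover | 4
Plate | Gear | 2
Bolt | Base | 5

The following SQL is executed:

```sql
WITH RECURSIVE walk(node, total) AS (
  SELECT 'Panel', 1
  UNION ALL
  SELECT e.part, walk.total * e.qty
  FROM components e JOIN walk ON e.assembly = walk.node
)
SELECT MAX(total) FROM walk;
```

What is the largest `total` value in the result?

4

Base: (Panel, total=1).
Iteration 1: components of {Panel} -> Nut = 1*2 = 2, Plate = 1*2 = 2.
Iteration 2: components of {Nut,Plate} -> Gear = 2*2 = 4.
Iteration 3: no further components; recursion stops.
total values: 1, 2, 2, 4; the maximum is 4.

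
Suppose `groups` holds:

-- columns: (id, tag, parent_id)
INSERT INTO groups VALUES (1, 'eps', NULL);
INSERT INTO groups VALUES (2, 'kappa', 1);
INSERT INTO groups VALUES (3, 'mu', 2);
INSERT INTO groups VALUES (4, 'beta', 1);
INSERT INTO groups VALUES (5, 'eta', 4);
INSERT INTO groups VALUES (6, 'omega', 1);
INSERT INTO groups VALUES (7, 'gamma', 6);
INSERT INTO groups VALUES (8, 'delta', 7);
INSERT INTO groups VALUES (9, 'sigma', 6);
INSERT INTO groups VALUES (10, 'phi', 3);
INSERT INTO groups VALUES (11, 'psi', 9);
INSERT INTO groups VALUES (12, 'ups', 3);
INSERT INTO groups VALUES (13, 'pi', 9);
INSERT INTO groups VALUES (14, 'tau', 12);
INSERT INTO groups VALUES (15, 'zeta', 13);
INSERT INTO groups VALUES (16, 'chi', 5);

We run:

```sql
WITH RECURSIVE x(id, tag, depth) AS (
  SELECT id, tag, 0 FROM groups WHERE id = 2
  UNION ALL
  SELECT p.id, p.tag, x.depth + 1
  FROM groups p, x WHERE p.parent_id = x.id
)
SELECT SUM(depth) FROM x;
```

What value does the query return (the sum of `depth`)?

8

Base: id=2 (kappa) at depth 0.
Iteration 1: rows with parent_id in {2} -> mu (id 3, depth 1).
Iteration 2: rows with parent_id in {3} -> phi (id 10, depth 2), ups (id 12, depth 2).
Iteration 3: rows with parent_id in {10,12} -> tau (id 14, depth 3).
Iteration 4: no rows with parent_id in {14}; recursion stops.
SUM(depth) = 0 + 1 + 2 + 2 + 3 = 8.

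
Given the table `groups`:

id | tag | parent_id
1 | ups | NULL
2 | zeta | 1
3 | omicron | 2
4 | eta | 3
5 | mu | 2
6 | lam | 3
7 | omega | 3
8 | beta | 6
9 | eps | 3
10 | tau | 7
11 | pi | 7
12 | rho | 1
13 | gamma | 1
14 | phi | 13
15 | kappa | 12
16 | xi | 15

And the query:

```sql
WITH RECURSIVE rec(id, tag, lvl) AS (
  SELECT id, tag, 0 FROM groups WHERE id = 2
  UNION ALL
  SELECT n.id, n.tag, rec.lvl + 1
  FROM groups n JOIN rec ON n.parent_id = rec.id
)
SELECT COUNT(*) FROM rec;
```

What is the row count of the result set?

Base: id=2 (zeta) at lvl 0.
Iteration 1: rows with parent_id in {2} -> omicron (id 3, lvl 1), mu (id 5, lvl 1).
Iteration 2: rows with parent_id in {3,5} -> eta (id 4, lvl 2), lam (id 6, lvl 2), omega (id 7, lvl 2), eps (id 9, lvl 2).
Iteration 3: rows with parent_id in {4,6,7,9} -> beta (id 8, lvl 3), tau (id 10, lvl 3), pi (id 11, lvl 3).
Iteration 4: no rows with parent_id in {8,10,11}; recursion stops.
Total rows emitted: 10.

10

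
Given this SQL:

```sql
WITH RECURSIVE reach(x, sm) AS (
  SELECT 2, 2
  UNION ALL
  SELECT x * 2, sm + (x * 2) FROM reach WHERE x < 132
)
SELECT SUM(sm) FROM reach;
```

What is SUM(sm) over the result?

1004

Base: x=2, sm=2.
Iteration 1: 2 < 132 holds -> x = 2 * 2 = 4, sm = 2 + 4 = 6.
Iteration 2: 4 < 132 holds -> x = 4 * 2 = 8, sm = 6 + 8 = 14.
Iteration 3: 8 < 132 holds -> x = 8 * 2 = 16, sm = 14 + 16 = 30.
Iteration 4: 16 < 132 holds -> x = 16 * 2 = 32, sm = 30 + 32 = 62.
Iteration 5: 32 < 132 holds -> x = 32 * 2 = 64, sm = 62 + 64 = 126.
Iteration 6: 64 < 132 holds -> x = 64 * 2 = 128, sm = 126 + 128 = 254.
Iteration 7: 128 < 132 holds -> x = 128 * 2 = 256, sm = 254 + 256 = 510.
Iteration 8: 256 < 132 fails; recursion stops.
SUM(sm) = 2 + 6 + 14 + 30 + 62 + 126 + 254 + 510 = 1004.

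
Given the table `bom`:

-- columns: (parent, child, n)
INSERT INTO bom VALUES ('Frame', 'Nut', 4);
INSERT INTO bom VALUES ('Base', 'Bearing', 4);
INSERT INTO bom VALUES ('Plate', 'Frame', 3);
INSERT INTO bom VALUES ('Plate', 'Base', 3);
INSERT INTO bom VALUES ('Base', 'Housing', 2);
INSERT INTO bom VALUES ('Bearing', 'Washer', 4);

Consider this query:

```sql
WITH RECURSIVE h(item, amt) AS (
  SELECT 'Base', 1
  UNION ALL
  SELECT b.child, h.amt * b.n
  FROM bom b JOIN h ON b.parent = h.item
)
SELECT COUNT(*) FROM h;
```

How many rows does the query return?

4

Base: (Base, amt=1).
Iteration 1: components of {Base} -> Bearing = 1*4 = 4, Housing = 1*2 = 2.
Iteration 2: components of {Bearing,Housing} -> Washer = 4*4 = 16.
Iteration 3: no further components; recursion stops.
Total rows emitted: 4.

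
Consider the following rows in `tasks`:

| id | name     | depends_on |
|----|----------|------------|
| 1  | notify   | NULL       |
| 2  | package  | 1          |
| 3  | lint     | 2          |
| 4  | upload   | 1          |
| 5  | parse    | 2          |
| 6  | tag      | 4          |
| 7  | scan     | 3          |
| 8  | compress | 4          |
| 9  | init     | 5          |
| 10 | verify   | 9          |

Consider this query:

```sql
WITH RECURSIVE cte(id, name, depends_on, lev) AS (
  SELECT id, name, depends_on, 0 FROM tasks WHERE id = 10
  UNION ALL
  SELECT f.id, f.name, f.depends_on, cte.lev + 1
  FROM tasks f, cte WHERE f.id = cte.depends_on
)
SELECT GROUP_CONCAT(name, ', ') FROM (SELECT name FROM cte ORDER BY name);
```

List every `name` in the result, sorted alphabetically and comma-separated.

init, notify, package, parse, verify

Base: id=10 (verify), depends_on=9, lev 0.
Iteration 1: join on id=9 -> init (id 9, depends_on=5, lev 1).
Iteration 2: join on id=5 -> parse (id 5, depends_on=2, lev 2).
Iteration 3: join on id=2 -> package (id 2, depends_on=1, lev 3).
Iteration 4: join on id=1 -> notify (id 1, depends_on=NULL, lev 4).
Iteration 5: depends_on is NULL; no match; recursion stops.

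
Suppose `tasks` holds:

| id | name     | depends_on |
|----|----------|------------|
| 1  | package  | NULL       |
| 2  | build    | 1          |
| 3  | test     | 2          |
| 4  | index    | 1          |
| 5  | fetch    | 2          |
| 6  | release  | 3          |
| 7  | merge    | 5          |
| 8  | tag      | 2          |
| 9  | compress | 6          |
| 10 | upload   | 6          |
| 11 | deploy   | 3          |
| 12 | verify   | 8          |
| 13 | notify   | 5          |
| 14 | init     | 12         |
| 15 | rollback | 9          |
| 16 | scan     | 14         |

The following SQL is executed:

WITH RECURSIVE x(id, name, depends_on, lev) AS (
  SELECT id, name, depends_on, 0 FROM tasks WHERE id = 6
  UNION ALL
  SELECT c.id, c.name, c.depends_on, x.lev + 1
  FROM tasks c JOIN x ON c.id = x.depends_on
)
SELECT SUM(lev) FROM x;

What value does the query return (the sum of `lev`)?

Base: id=6 (release), depends_on=3, lev 0.
Iteration 1: join on id=3 -> test (id 3, depends_on=2, lev 1).
Iteration 2: join on id=2 -> build (id 2, depends_on=1, lev 2).
Iteration 3: join on id=1 -> package (id 1, depends_on=NULL, lev 3).
Iteration 4: depends_on is NULL; no match; recursion stops.
SUM(lev) = 0 + 1 + 2 + 3 = 6.

6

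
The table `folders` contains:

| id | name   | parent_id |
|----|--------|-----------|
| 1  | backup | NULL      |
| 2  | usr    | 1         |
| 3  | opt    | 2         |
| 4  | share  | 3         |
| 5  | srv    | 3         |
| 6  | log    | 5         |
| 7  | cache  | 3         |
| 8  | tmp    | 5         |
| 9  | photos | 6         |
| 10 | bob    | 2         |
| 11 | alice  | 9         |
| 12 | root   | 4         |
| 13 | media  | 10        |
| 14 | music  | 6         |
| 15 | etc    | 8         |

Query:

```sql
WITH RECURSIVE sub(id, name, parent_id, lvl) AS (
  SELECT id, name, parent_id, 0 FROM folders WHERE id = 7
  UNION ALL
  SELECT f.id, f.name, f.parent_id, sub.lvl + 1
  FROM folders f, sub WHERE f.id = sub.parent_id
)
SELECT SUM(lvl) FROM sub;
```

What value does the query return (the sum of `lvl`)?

6

Base: id=7 (cache), parent_id=3, lvl 0.
Iteration 1: join on id=3 -> opt (id 3, parent_id=2, lvl 1).
Iteration 2: join on id=2 -> usr (id 2, parent_id=1, lvl 2).
Iteration 3: join on id=1 -> backup (id 1, parent_id=NULL, lvl 3).
Iteration 4: parent_id is NULL; no match; recursion stops.
SUM(lvl) = 0 + 1 + 2 + 3 = 6.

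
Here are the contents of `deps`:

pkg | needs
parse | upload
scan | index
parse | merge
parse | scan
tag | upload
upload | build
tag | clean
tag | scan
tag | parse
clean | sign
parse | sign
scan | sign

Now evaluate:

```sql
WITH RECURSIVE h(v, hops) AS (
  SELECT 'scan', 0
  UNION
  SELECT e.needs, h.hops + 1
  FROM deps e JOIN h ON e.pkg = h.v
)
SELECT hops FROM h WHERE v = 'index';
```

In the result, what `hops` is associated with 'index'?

Base: (scan, hops=0).
Iteration 1: edges from {scan} -> (index, hops=1), (sign, hops=1).
Iteration 2: no outgoing edges from {index,sign}; recursion stops.

1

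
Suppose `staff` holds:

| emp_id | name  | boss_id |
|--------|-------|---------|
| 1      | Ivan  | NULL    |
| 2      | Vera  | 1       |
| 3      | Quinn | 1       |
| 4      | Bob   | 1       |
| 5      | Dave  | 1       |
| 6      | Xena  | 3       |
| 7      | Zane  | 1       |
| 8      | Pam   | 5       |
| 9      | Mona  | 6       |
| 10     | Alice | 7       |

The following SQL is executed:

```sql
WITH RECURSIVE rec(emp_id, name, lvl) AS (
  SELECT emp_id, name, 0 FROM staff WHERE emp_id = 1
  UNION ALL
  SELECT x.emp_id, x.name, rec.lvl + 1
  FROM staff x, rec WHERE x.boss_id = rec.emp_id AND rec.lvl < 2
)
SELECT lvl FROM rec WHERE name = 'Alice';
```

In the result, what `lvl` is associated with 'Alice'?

Base: emp_id=1 (Ivan) at lvl 0.
Iteration 1: rows with boss_id in {1} -> Vera (id 2, lvl 1), Quinn (id 3, lvl 1), Bob (id 4, lvl 1), Dave (id 5, lvl 1), Zane (id 7, lvl 1).
Iteration 2: rows with boss_id in {2,3,4,5,7} -> Xena (id 6, lvl 2), Pam (id 8, lvl 2), Alice (id 10, lvl 2).
Iteration 3: lvl < 2 fails for all current rows; recursion stops.

2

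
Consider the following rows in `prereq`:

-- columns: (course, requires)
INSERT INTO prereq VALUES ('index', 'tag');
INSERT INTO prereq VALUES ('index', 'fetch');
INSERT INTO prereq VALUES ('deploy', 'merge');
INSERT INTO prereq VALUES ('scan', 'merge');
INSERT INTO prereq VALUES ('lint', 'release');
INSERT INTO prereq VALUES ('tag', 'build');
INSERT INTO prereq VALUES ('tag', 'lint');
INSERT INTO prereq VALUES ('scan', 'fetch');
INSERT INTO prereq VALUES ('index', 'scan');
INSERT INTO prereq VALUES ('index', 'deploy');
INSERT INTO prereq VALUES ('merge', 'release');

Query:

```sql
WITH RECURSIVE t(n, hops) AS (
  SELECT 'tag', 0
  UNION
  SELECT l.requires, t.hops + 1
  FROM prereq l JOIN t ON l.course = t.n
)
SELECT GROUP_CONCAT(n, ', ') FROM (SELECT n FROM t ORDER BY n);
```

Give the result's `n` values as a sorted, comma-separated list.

Base: (tag, hops=0).
Iteration 1: edges from {tag} -> (build, hops=1), (lint, hops=1).
Iteration 2: edges from {build,lint} -> (release, hops=2).
Iteration 3: no outgoing edges from {release}; recursion stops.

build, lint, release, tag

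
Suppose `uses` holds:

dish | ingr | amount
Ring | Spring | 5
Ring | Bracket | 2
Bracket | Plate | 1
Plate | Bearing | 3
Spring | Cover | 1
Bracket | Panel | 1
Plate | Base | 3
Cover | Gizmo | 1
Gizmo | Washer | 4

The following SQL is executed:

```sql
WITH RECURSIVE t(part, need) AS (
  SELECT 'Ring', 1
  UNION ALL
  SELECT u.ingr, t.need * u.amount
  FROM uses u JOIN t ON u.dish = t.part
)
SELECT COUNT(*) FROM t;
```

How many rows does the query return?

10

Base: (Ring, need=1).
Iteration 1: components of {Ring} -> Bracket = 1*2 = 2, Spring = 1*5 = 5.
Iteration 2: components of {Bracket,Spring} -> Cover = 5*1 = 5, Panel = 2*1 = 2, Plate = 2*1 = 2.
Iteration 3: components of {Cover,Panel,Plate} -> Base = 2*3 = 6, Bearing = 2*3 = 6, Gizmo = 5*1 = 5.
Iteration 4: components of {Base,Bearing,Gizmo} -> Washer = 5*4 = 20.
Iteration 5: no further components; recursion stops.
Total rows emitted: 10.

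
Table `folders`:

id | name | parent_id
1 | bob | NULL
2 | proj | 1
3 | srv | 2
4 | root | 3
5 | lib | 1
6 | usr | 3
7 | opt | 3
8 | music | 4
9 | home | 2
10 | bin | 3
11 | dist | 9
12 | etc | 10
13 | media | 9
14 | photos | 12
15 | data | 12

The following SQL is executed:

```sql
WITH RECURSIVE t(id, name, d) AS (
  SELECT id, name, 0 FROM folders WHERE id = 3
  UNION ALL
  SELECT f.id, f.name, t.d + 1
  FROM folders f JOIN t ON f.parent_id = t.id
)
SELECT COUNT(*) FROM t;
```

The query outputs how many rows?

Base: id=3 (srv) at d 0.
Iteration 1: rows with parent_id in {3} -> root (id 4, d 1), usr (id 6, d 1), opt (id 7, d 1), bin (id 10, d 1).
Iteration 2: rows with parent_id in {4,6,7,10} -> music (id 8, d 2), etc (id 12, d 2).
Iteration 3: rows with parent_id in {8,12} -> photos (id 14, d 3), data (id 15, d 3).
Iteration 4: no rows with parent_id in {14,15}; recursion stops.
Total rows emitted: 9.

9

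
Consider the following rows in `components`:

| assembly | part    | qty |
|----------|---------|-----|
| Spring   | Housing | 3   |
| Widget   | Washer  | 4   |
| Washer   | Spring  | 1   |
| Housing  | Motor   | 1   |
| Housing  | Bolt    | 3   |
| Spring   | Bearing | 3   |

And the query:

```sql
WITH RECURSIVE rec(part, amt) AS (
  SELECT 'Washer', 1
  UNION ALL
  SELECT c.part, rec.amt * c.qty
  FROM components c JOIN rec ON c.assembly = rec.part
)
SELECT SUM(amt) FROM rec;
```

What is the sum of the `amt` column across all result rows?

Base: (Washer, amt=1).
Iteration 1: components of {Washer} -> Spring = 1*1 = 1.
Iteration 2: components of {Spring} -> Bearing = 1*3 = 3, Housing = 1*3 = 3.
Iteration 3: components of {Bearing,Housing} -> Bolt = 3*3 = 9, Motor = 3*1 = 3.
Iteration 4: no further components; recursion stops.
SUM(amt) = 1 + 1 + 3 + 3 + 9 + 3 = 20.

20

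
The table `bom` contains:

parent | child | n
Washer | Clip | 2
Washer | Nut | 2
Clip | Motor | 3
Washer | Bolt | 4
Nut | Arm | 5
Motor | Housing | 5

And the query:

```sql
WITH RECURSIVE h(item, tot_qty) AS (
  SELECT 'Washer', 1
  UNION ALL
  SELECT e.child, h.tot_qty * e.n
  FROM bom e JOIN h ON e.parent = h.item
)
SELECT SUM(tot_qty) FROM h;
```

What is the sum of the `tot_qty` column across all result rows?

55

Base: (Washer, tot_qty=1).
Iteration 1: components of {Washer} -> Bolt = 1*4 = 4, Clip = 1*2 = 2, Nut = 1*2 = 2.
Iteration 2: components of {Bolt,Clip,Nut} -> Arm = 2*5 = 10, Motor = 2*3 = 6.
Iteration 3: components of {Arm,Motor} -> Housing = 6*5 = 30.
Iteration 4: no further components; recursion stops.
SUM(tot_qty) = 1 + 2 + 2 + 4 + 6 + 10 + 30 = 55.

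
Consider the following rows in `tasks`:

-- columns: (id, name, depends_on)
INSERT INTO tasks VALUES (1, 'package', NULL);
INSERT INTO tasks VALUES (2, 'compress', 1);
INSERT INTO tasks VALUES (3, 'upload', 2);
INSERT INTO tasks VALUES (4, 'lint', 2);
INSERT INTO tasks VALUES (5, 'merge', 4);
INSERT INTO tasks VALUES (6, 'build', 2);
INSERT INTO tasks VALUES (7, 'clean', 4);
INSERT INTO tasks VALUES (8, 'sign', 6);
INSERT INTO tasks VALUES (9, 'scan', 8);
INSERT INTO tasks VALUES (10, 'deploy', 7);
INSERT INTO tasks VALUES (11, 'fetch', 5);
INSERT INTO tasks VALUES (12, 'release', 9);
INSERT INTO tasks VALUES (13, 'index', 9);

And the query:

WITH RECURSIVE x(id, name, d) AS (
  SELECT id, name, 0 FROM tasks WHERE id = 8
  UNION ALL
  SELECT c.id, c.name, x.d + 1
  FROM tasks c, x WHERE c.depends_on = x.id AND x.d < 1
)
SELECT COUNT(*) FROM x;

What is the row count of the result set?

Base: id=8 (sign) at d 0.
Iteration 1: rows with depends_on in {8} -> scan (id 9, d 1).
Iteration 2: d < 1 fails for all current rows; recursion stops.
Total rows emitted: 2.

2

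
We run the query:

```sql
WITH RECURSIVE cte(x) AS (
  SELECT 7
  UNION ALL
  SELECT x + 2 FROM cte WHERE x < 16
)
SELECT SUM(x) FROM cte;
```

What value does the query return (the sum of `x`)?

72

Base: x=7.
Iteration 1: 7 < 16 holds -> x = 7 + 2 = 9.
Iteration 2: 9 < 16 holds -> x = 9 + 2 = 11.
Iteration 3: 11 < 16 holds -> x = 11 + 2 = 13.
Iteration 4: 13 < 16 holds -> x = 13 + 2 = 15.
Iteration 5: 15 < 16 holds -> x = 15 + 2 = 17.
Iteration 6: 17 < 16 fails; recursion stops.
SUM(x) = 7 + 9 + 11 + 13 + 15 + 17 = 72.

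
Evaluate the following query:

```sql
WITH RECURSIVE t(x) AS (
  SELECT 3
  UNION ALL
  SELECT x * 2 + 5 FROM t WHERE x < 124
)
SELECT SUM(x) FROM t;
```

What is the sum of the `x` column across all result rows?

474

Base: x=3.
Iteration 1: 3 < 124 holds -> x = 3 * 2 + 5 = 11.
Iteration 2: 11 < 124 holds -> x = 11 * 2 + 5 = 27.
Iteration 3: 27 < 124 holds -> x = 27 * 2 + 5 = 59.
Iteration 4: 59 < 124 holds -> x = 59 * 2 + 5 = 123.
Iteration 5: 123 < 124 holds -> x = 123 * 2 + 5 = 251.
Iteration 6: 251 < 124 fails; recursion stops.
SUM(x) = 3 + 11 + 27 + 59 + 123 + 251 = 474.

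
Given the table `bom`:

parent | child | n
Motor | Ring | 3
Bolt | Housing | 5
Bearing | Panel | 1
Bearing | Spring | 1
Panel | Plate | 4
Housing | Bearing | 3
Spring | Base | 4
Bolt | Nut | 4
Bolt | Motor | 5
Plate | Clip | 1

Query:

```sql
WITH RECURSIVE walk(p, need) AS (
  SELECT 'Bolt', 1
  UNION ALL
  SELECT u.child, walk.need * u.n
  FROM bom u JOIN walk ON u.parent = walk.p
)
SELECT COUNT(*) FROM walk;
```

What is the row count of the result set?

Base: (Bolt, need=1).
Iteration 1: components of {Bolt} -> Housing = 1*5 = 5, Motor = 1*5 = 5, Nut = 1*4 = 4.
Iteration 2: components of {Housing,Motor,Nut} -> Bearing = 5*3 = 15, Ring = 5*3 = 15.
Iteration 3: components of {Bearing,Ring} -> Panel = 15*1 = 15, Spring = 15*1 = 15.
Iteration 4: components of {Panel,Spring} -> Base = 15*4 = 60, Plate = 15*4 = 60.
Iteration 5: components of {Base,Plate} -> Clip = 60*1 = 60.
Iteration 6: no further components; recursion stops.
Total rows emitted: 11.

11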